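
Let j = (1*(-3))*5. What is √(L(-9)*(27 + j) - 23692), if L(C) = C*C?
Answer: 8*I*√355 ≈ 150.73*I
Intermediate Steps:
j = -15 (j = -3*5 = -15)
L(C) = C²
√(L(-9)*(27 + j) - 23692) = √((-9)²*(27 - 15) - 23692) = √(81*12 - 23692) = √(972 - 23692) = √(-22720) = 8*I*√355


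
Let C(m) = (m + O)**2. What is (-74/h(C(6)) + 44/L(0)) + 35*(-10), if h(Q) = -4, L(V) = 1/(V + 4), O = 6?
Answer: -311/2 ≈ -155.50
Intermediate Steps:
C(m) = (6 + m)**2 (C(m) = (m + 6)**2 = (6 + m)**2)
L(V) = 1/(4 + V)
(-74/h(C(6)) + 44/L(0)) + 35*(-10) = (-74/(-4) + 44/(1/(4 + 0))) + 35*(-10) = (-74*(-1/4) + 44/(1/4)) - 350 = (37/2 + 44/(1/4)) - 350 = (37/2 + 44*4) - 350 = (37/2 + 176) - 350 = 389/2 - 350 = -311/2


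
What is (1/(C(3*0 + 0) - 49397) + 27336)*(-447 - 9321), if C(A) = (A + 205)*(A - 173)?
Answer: -11329842789804/42431 ≈ -2.6702e+8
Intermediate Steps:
C(A) = (-173 + A)*(205 + A) (C(A) = (205 + A)*(-173 + A) = (-173 + A)*(205 + A))
(1/(C(3*0 + 0) - 49397) + 27336)*(-447 - 9321) = (1/((-35465 + (3*0 + 0)² + 32*(3*0 + 0)) - 49397) + 27336)*(-447 - 9321) = (1/((-35465 + (0 + 0)² + 32*(0 + 0)) - 49397) + 27336)*(-9768) = (1/((-35465 + 0² + 32*0) - 49397) + 27336)*(-9768) = (1/((-35465 + 0 + 0) - 49397) + 27336)*(-9768) = (1/(-35465 - 49397) + 27336)*(-9768) = (1/(-84862) + 27336)*(-9768) = (-1/84862 + 27336)*(-9768) = (2319787631/84862)*(-9768) = -11329842789804/42431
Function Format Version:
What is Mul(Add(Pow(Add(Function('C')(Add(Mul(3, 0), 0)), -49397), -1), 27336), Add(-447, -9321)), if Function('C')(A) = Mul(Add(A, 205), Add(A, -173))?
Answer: Rational(-11329842789804, 42431) ≈ -2.6702e+8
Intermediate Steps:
Function('C')(A) = Mul(Add(-173, A), Add(205, A)) (Function('C')(A) = Mul(Add(205, A), Add(-173, A)) = Mul(Add(-173, A), Add(205, A)))
Mul(Add(Pow(Add(Function('C')(Add(Mul(3, 0), 0)), -49397), -1), 27336), Add(-447, -9321)) = Mul(Add(Pow(Add(Add(-35465, Pow(Add(Mul(3, 0), 0), 2), Mul(32, Add(Mul(3, 0), 0))), -49397), -1), 27336), Add(-447, -9321)) = Mul(Add(Pow(Add(Add(-35465, Pow(Add(0, 0), 2), Mul(32, Add(0, 0))), -49397), -1), 27336), -9768) = Mul(Add(Pow(Add(Add(-35465, Pow(0, 2), Mul(32, 0)), -49397), -1), 27336), -9768) = Mul(Add(Pow(Add(Add(-35465, 0, 0), -49397), -1), 27336), -9768) = Mul(Add(Pow(Add(-35465, -49397), -1), 27336), -9768) = Mul(Add(Pow(-84862, -1), 27336), -9768) = Mul(Add(Rational(-1, 84862), 27336), -9768) = Mul(Rational(2319787631, 84862), -9768) = Rational(-11329842789804, 42431)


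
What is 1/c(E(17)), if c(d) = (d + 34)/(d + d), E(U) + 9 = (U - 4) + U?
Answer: 42/55 ≈ 0.76364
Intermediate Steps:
E(U) = -13 + 2*U (E(U) = -9 + ((U - 4) + U) = -9 + ((-4 + U) + U) = -9 + (-4 + 2*U) = -13 + 2*U)
c(d) = (34 + d)/(2*d) (c(d) = (34 + d)/((2*d)) = (34 + d)*(1/(2*d)) = (34 + d)/(2*d))
1/c(E(17)) = 1/((34 + (-13 + 2*17))/(2*(-13 + 2*17))) = 1/((34 + (-13 + 34))/(2*(-13 + 34))) = 1/((1/2)*(34 + 21)/21) = 1/((1/2)*(1/21)*55) = 1/(55/42) = 42/55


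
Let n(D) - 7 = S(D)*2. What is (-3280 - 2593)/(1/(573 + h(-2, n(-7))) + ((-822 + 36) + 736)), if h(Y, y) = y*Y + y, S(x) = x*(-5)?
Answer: 2913008/24799 ≈ 117.46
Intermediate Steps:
S(x) = -5*x
n(D) = 7 - 10*D (n(D) = 7 - 5*D*2 = 7 - 10*D)
h(Y, y) = y + Y*y (h(Y, y) = Y*y + y = y + Y*y)
(-3280 - 2593)/(1/(573 + h(-2, n(-7))) + ((-822 + 36) + 736)) = (-3280 - 2593)/(1/(573 + (7 - 10*(-7))*(1 - 2)) + ((-822 + 36) + 736)) = -5873/(1/(573 + (7 + 70)*(-1)) + (-786 + 736)) = -5873/(1/(573 + 77*(-1)) - 50) = -5873/(1/(573 - 77) - 50) = -5873/(1/496 - 50) = -5873/(-24799/496) = -5873*(-496/24799) = 2913008/24799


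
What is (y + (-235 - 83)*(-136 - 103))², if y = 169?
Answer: 5802021241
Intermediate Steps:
(y + (-235 - 83)*(-136 - 103))² = (169 + (-235 - 83)*(-136 - 103))² = (169 - 318*(-239))² = (169 + 76002)² = 76171² = 5802021241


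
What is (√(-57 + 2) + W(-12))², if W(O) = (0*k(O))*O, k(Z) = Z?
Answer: -55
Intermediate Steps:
W(O) = 0 (W(O) = (0*O)*O = 0*O = 0)
(√(-57 + 2) + W(-12))² = (√(-57 + 2) + 0)² = (√(-55) + 0)² = (I*√55 + 0)² = (I*√55)² = -55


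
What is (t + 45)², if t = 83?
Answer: 16384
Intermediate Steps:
(t + 45)² = (83 + 45)² = 128² = 16384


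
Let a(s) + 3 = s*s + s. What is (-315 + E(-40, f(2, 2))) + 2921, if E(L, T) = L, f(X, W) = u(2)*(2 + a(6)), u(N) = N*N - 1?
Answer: 2566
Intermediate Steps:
u(N) = -1 + N² (u(N) = N² - 1 = -1 + N²)
a(s) = -3 + s + s² (a(s) = -3 + (s*s + s) = -3 + (s² + s) = -3 + (s + s²) = -3 + s + s²)
f(X, W) = 123 (f(X, W) = (-1 + 2²)*(2 + (-3 + 6 + 6²)) = (-1 + 4)*(2 + (-3 + 6 + 36)) = 3*(2 + 39) = 3*41 = 123)
(-315 + E(-40, f(2, 2))) + 2921 = (-315 - 40) + 2921 = -355 + 2921 = 2566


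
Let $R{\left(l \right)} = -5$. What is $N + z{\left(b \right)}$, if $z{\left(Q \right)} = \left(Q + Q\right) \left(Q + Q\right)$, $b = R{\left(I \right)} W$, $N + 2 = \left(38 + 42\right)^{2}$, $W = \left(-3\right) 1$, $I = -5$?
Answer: $7298$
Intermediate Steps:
$W = -3$
$N = 6398$ ($N = -2 + \left(38 + 42\right)^{2} = -2 + 80^{2} = -2 + 6400 = 6398$)
$b = 15$ ($b = \left(-5\right) \left(-3\right) = 15$)
$z{\left(Q \right)} = 4 Q^{2}$ ($z{\left(Q \right)} = 2 Q 2 Q = 4 Q^{2}$)
$N + z{\left(b \right)} = 6398 + 4 \cdot 15^{2} = 6398 + 4 \cdot 225 = 6398 + 900 = 7298$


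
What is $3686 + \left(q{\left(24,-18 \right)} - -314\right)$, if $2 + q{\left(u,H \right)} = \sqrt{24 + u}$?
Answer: $3998 + 4 \sqrt{3} \approx 4004.9$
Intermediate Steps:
$q{\left(u,H \right)} = -2 + \sqrt{24 + u}$
$3686 + \left(q{\left(24,-18 \right)} - -314\right) = 3686 - \left(-312 - \sqrt{24 + 24}\right) = 3686 + \left(\left(-2 + \sqrt{48}\right) + 314\right) = 3686 + \left(\left(-2 + 4 \sqrt{3}\right) + 314\right) = 3686 + \left(312 + 4 \sqrt{3}\right) = 3998 + 4 \sqrt{3}$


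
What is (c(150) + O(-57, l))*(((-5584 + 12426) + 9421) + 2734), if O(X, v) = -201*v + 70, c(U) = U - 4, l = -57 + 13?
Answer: 172112820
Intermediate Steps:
l = -44
c(U) = -4 + U
O(X, v) = 70 - 201*v
(c(150) + O(-57, l))*(((-5584 + 12426) + 9421) + 2734) = ((-4 + 150) + (70 - 201*(-44)))*(((-5584 + 12426) + 9421) + 2734) = (146 + (70 + 8844))*((6842 + 9421) + 2734) = (146 + 8914)*(16263 + 2734) = 9060*18997 = 172112820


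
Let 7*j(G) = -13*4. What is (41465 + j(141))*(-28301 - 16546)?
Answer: -13014733941/7 ≈ -1.8592e+9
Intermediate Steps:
j(G) = -52/7 (j(G) = (-13*4)/7 = (1/7)*(-52) = -52/7)
(41465 + j(141))*(-28301 - 16546) = (41465 - 52/7)*(-28301 - 16546) = (290203/7)*(-44847) = -13014733941/7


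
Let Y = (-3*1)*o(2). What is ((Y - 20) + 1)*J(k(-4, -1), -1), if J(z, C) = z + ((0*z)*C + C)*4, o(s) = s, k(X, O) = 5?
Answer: -25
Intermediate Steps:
Y = -6 (Y = -3*1*2 = -3*2 = -6)
J(z, C) = z + 4*C (J(z, C) = z + (0*C + C)*4 = z + (0 + C)*4 = z + C*4 = z + 4*C)
((Y - 20) + 1)*J(k(-4, -1), -1) = ((-6 - 20) + 1)*(5 + 4*(-1)) = (-26 + 1)*(5 - 4) = -25*1 = -25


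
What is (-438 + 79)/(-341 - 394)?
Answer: 359/735 ≈ 0.48844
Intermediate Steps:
(-438 + 79)/(-341 - 394) = -359/(-735) = -359*(-1/735) = 359/735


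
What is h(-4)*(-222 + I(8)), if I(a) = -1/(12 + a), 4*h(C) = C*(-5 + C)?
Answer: -39969/20 ≈ -1998.4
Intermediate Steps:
h(C) = C*(-5 + C)/4 (h(C) = (C*(-5 + C))/4 = C*(-5 + C)/4)
h(-4)*(-222 + I(8)) = ((¼)*(-4)*(-5 - 4))*(-222 - 1/(12 + 8)) = ((¼)*(-4)*(-9))*(-222 - 1/20) = 9*(-222 - 1*1/20) = 9*(-222 - 1/20) = 9*(-4441/20) = -39969/20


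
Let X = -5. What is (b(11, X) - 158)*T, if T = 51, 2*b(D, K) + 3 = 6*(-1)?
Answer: -16575/2 ≈ -8287.5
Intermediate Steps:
b(D, K) = -9/2 (b(D, K) = -3/2 + (6*(-1))/2 = -3/2 + (1/2)*(-6) = -3/2 - 3 = -9/2)
(b(11, X) - 158)*T = (-9/2 - 158)*51 = -325/2*51 = -16575/2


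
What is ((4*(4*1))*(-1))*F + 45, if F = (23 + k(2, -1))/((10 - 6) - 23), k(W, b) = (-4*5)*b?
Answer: 1543/19 ≈ 81.211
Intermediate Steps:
k(W, b) = -20*b
F = -43/19 (F = (23 - 20*(-1))/((10 - 6) - 23) = (23 + 20)/(4 - 23) = 43/(-19) = 43*(-1/19) = -43/19 ≈ -2.2632)
((4*(4*1))*(-1))*F + 45 = ((4*(4*1))*(-1))*(-43/19) + 45 = ((4*4)*(-1))*(-43/19) + 45 = (16*(-1))*(-43/19) + 45 = -16*(-43/19) + 45 = 688/19 + 45 = 1543/19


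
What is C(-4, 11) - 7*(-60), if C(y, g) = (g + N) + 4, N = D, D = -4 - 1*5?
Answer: 426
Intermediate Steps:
D = -9 (D = -4 - 5 = -9)
N = -9
C(y, g) = -5 + g (C(y, g) = (g - 9) + 4 = (-9 + g) + 4 = -5 + g)
C(-4, 11) - 7*(-60) = (-5 + 11) - 7*(-60) = 6 + 420 = 426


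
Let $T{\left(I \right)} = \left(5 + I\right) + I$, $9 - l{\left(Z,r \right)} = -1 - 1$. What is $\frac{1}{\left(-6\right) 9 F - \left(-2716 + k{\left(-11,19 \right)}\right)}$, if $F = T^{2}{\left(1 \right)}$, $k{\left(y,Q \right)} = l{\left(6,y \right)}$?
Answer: $\frac{1}{59} \approx 0.016949$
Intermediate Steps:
$l{\left(Z,r \right)} = 11$ ($l{\left(Z,r \right)} = 9 - \left(-1 - 1\right) = 9 - -2 = 9 + 2 = 11$)
$T{\left(I \right)} = 5 + 2 I$
$k{\left(y,Q \right)} = 11$
$F = 49$ ($F = \left(5 + 2 \cdot 1\right)^{2} = \left(5 + 2\right)^{2} = 7^{2} = 49$)
$\frac{1}{\left(-6\right) 9 F - \left(-2716 + k{\left(-11,19 \right)}\right)} = \frac{1}{\left(-6\right) 9 \cdot 49 + \left(2716 - 11\right)} = \frac{1}{\left(-54\right) 49 + \left(2716 - 11\right)} = \frac{1}{-2646 + 2705} = \frac{1}{59}$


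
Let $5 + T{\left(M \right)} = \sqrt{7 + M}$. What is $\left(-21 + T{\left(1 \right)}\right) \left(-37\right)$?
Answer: $962 - 74 \sqrt{2} \approx 857.35$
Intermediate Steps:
$T{\left(M \right)} = -5 + \sqrt{7 + M}$
$\left(-21 + T{\left(1 \right)}\right) \left(-37\right) = \left(-21 - \left(5 - \sqrt{7 + 1}\right)\right) \left(-37\right) = \left(-21 - \left(5 - \sqrt{8}\right)\right) \left(-37\right) = \left(-21 - \left(5 - 2 \sqrt{2}\right)\right) \left(-37\right) = \left(-26 + 2 \sqrt{2}\right) \left(-37\right) = 962 - 74 \sqrt{2}$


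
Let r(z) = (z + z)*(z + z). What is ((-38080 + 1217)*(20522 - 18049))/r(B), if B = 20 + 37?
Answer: -91162199/12996 ≈ -7014.6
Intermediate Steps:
B = 57
r(z) = 4*z² (r(z) = (2*z)*(2*z) = 4*z²)
((-38080 + 1217)*(20522 - 18049))/r(B) = ((-38080 + 1217)*(20522 - 18049))/((4*57²)) = (-36863*2473)/((4*3249)) = -91162199/12996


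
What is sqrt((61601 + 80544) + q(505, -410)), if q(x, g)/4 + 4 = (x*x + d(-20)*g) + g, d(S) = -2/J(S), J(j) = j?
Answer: 5*sqrt(46417) ≈ 1077.2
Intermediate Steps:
d(S) = -2/S
q(x, g) = -16 + 4*x**2 + 22*g/5 (q(x, g) = -16 + 4*((x*x + (-2/(-20))*g) + g) = -16 + 4*((x**2 + (-2*(-1/20))*g) + g) = -16 + 4*((x**2 + g/10) + g) = -16 + 4*(x**2 + 11*g/10) = -16 + (4*x**2 + 22*g/5) = -16 + 4*x**2 + 22*g/5)
sqrt((61601 + 80544) + q(505, -410)) = sqrt((61601 + 80544) + (-16 + 4*505**2 + (22/5)*(-410))) = sqrt(142145 + (-16 + 4*255025 - 1804)) = sqrt(142145 + (-16 + 1020100 - 1804)) = sqrt(142145 + 1018280) = sqrt(1160425) = 5*sqrt(46417)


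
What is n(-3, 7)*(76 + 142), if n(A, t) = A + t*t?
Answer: 10028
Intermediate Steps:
n(A, t) = A + t²
n(-3, 7)*(76 + 142) = (-3 + 7²)*(76 + 142) = (-3 + 49)*218 = 46*218 = 10028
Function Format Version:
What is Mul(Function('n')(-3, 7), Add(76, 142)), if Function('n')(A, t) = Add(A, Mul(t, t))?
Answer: 10028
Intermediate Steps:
Function('n')(A, t) = Add(A, Pow(t, 2))
Mul(Function('n')(-3, 7), Add(76, 142)) = Mul(Add(-3, Pow(7, 2)), Add(76, 142)) = Mul(Add(-3, 49), 218) = Mul(46, 218) = 10028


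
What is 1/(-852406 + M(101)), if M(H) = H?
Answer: -1/852305 ≈ -1.1733e-6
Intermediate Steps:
1/(-852406 + M(101)) = 1/(-852406 + 101) = 1/(-852305) = -1/852305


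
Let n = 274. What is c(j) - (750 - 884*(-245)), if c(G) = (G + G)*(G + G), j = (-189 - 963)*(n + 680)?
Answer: 4831274118926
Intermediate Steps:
j = -1099008 (j = (-189 - 963)*(274 + 680) = -1152*954 = -1099008)
c(G) = 4*G² (c(G) = (2*G)*(2*G) = 4*G²)
c(j) - (750 - 884*(-245)) = 4*(-1099008)² - (750 - 884*(-245)) = 4*1207818584064 - (750 + 216580) = 4831274336256 - 1*217330 = 4831274336256 - 217330 = 4831274118926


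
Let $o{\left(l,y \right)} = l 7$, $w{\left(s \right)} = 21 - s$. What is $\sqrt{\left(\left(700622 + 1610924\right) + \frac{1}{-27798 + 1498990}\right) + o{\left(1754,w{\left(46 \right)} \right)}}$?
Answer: $\frac{\sqrt{1257424594542713782}}{735596} \approx 1524.4$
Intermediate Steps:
$o{\left(l,y \right)} = 7 l$
$\sqrt{\left(\left(700622 + 1610924\right) + \frac{1}{-27798 + 1498990}\right) + o{\left(1754,w{\left(46 \right)} \right)}} = \sqrt{\left(\left(700622 + 1610924\right) + \frac{1}{-27798 + 1498990}\right) + 7 \cdot 1754} = \sqrt{\left(2311546 + \frac{1}{1471192}\right) + 12278} = \sqrt{\frac{3400727982833}{1471192} + 12278} = \sqrt{\frac{3418791278209}{1471192}} = \frac{\sqrt{1257424594542713782}}{735596}$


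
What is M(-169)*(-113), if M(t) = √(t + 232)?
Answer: -339*√7 ≈ -896.91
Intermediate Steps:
M(t) = √(232 + t)
M(-169)*(-113) = √(232 - 169)*(-113) = √63*(-113) = (3*√7)*(-113) = -339*√7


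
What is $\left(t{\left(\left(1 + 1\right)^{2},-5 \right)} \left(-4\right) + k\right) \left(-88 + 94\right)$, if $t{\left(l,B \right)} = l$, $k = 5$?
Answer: $-66$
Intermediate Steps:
$\left(t{\left(\left(1 + 1\right)^{2},-5 \right)} \left(-4\right) + k\right) \left(-88 + 94\right) = \left(\left(1 + 1\right)^{2} \left(-4\right) + 5\right) \left(-88 + 94\right) = \left(2^{2} \left(-4\right) + 5\right) 6 = \left(4 \left(-4\right) + 5\right) 6 = \left(-16 + 5\right) 6 = \left(-11\right) 6 = -66$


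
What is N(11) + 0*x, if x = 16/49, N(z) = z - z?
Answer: 0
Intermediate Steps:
N(z) = 0
x = 16/49 (x = 16*(1/49) = 16/49 ≈ 0.32653)
N(11) + 0*x = 0 + 0*(16/49) = 0 + 0 = 0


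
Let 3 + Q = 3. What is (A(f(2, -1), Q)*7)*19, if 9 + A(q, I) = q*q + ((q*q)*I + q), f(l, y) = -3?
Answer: -399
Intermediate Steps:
Q = 0 (Q = -3 + 3 = 0)
A(q, I) = -9 + q + q² + I*q² (A(q, I) = -9 + (q*q + ((q*q)*I + q)) = -9 + (q² + (q²*I + q)) = -9 + (q² + (I*q² + q)) = -9 + (q² + (q + I*q²)) = -9 + (q + q² + I*q²) = -9 + q + q² + I*q²)
(A(f(2, -1), Q)*7)*19 = ((-9 - 3 + (-3)² + 0*(-3)²)*7)*19 = ((-9 - 3 + 9 + 0*9)*7)*19 = ((-9 - 3 + 9 + 0)*7)*19 = -3*7*19 = -21*19 = -399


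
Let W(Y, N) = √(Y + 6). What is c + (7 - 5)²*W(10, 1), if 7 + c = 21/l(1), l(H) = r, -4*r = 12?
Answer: 2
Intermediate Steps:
r = -3 (r = -¼*12 = -3)
l(H) = -3
W(Y, N) = √(6 + Y)
c = -14 (c = -7 + 21/(-3) = -7 + 21*(-⅓) = -7 - 7 = -14)
c + (7 - 5)²*W(10, 1) = -14 + (7 - 5)²*√(6 + 10) = -14 + 2²*√16 = -14 + 4*4 = -14 + 16 = 2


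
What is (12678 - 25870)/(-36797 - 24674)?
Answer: 13192/61471 ≈ 0.21461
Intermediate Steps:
(12678 - 25870)/(-36797 - 24674) = -13192/(-61471) = -13192*(-1/61471) = 13192/61471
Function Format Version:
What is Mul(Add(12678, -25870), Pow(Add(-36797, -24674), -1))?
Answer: Rational(13192, 61471) ≈ 0.21461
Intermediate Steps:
Mul(Add(12678, -25870), Pow(Add(-36797, -24674), -1)) = Mul(-13192, Pow(-61471, -1)) = Mul(-13192, Rational(-1, 61471)) = Rational(13192, 61471)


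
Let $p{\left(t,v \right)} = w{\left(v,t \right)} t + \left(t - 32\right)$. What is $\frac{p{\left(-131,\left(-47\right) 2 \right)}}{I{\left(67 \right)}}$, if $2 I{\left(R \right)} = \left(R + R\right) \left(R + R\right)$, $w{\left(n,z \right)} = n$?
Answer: $\frac{12151}{8978} \approx 1.3534$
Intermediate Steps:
$I{\left(R \right)} = 2 R^{2}$ ($I{\left(R \right)} = \frac{\left(R + R\right) \left(R + R\right)}{2} = \frac{2 R 2 R}{2} = \frac{4 R^{2}}{2} = 2 R^{2}$)
$p{\left(t,v \right)} = -32 + t + t v$ ($p{\left(t,v \right)} = v t + \left(t - 32\right) = t v + \left(-32 + t\right) = -32 + t + t v$)
$\frac{p{\left(-131,\left(-47\right) 2 \right)}}{I{\left(67 \right)}} = \frac{-32 - 131 - 131 \left(\left(-47\right) 2\right)}{2 \cdot 67^{2}} = \frac{-32 - 131 - -12314}{2 \cdot 4489} = \frac{-32 - 131 + 12314}{8978} = 12151 \cdot \frac{1}{8978} = \frac{12151}{8978}$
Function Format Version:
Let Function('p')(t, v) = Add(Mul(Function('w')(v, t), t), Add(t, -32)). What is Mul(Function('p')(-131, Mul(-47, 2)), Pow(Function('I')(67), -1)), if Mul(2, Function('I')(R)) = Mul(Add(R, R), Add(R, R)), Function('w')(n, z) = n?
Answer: Rational(12151, 8978) ≈ 1.3534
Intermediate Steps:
Function('I')(R) = Mul(2, Pow(R, 2)) (Function('I')(R) = Mul(Rational(1, 2), Mul(Add(R, R), Add(R, R))) = Mul(Rational(1, 2), Mul(Mul(2, R), Mul(2, R))) = Mul(Rational(1, 2), Mul(4, Pow(R, 2))) = Mul(2, Pow(R, 2)))
Function('p')(t, v) = Add(-32, t, Mul(t, v)) (Function('p')(t, v) = Add(Mul(v, t), Add(t, -32)) = Add(Mul(t, v), Add(-32, t)) = Add(-32, t, Mul(t, v)))
Mul(Function('p')(-131, Mul(-47, 2)), Pow(Function('I')(67), -1)) = Mul(Add(-32, -131, Mul(-131, Mul(-47, 2))), Pow(Mul(2, Pow(67, 2)), -1)) = Mul(Add(-32, -131, Mul(-131, -94)), Pow(Mul(2, 4489), -1)) = Mul(Add(-32, -131, 12314), Pow(8978, -1)) = Mul(12151, Rational(1, 8978)) = Rational(12151, 8978)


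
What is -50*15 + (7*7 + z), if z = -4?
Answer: -705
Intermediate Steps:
-50*15 + (7*7 + z) = -50*15 + (7*7 - 4) = -750 + (49 - 4) = -750 + 45 = -705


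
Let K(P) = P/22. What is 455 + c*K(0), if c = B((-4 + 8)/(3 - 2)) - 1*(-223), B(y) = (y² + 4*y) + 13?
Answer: 455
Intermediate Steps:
B(y) = 13 + y² + 4*y
K(P) = P/22 (K(P) = P*(1/22) = P/22)
c = 268 (c = (13 + ((-4 + 8)/(3 - 2))² + 4*((-4 + 8)/(3 - 2))) - 1*(-223) = (13 + (4/1)² + 4*(4/1)) + 223 = (13 + (4*1)² + 4*(4*1)) + 223 = (13 + 4² + 4*4) + 223 = (13 + 16 + 16) + 223 = 45 + 223 = 268)
455 + c*K(0) = 455 + 268*((1/22)*0) = 455 + 268*0 = 455 + 0 = 455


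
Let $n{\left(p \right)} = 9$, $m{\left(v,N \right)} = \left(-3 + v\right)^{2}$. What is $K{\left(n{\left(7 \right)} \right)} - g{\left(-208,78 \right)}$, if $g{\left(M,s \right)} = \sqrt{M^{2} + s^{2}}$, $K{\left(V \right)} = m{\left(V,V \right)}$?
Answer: $36 - 26 \sqrt{73} \approx -186.14$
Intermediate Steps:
$K{\left(V \right)} = \left(-3 + V\right)^{2}$
$K{\left(n{\left(7 \right)} \right)} - g{\left(-208,78 \right)} = \left(-3 + 9\right)^{2} - \sqrt{\left(-208\right)^{2} + 78^{2}} = 6^{2} - \sqrt{43264 + 6084} = 36 - \sqrt{49348} = 36 - 26 \sqrt{73}$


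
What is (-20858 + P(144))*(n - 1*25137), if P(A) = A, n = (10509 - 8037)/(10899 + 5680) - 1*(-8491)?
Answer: 5716474935268/16579 ≈ 3.4480e+8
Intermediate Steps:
n = 140774761/16579 (n = 2472/16579 + 8491 = 140774761/16579 ≈ 8491.2)
(-20858 + P(144))*(n - 1*25137) = (-20858 + 144)*(140774761/16579 - 1*25137) = -20714*(140774761/16579 - 25137) = -20714*(-275971562/16579) = 5716474935268/16579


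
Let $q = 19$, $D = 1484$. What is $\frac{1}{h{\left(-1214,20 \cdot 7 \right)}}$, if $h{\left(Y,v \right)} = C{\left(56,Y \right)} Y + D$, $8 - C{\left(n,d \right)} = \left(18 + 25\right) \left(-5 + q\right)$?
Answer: $\frac{1}{722600} \approx 1.3839 \cdot 10^{-6}$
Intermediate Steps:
$C{\left(n,d \right)} = -594$ ($C{\left(n,d \right)} = 8 - \left(18 + 25\right) \left(-5 + 19\right) = 8 - 43 \cdot 14 = 8 - 602 = -594$)
$h{\left(Y,v \right)} = 1484 - 594 Y$ ($h{\left(Y,v \right)} = - 594 Y + 1484 = 1484 - 594 Y$)
$\frac{1}{h{\left(-1214,20 \cdot 7 \right)}} = \frac{1}{1484 - -721116} = \frac{1}{1484 + 721116} = \frac{1}{722600}$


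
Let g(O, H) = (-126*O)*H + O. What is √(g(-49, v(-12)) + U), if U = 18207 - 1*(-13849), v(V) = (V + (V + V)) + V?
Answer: I*√264345 ≈ 514.14*I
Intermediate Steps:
v(V) = 4*V (v(V) = (V + 2*V) + V = 3*V + V = 4*V)
g(O, H) = O - 126*H*O (g(O, H) = -126*H*O + O = O - 126*H*O)
U = 32056 (U = 18207 + 13849 = 32056)
√(g(-49, v(-12)) + U) = √(-49*(1 - 504*(-12)) + 32056) = √(-49*(1 - 126*(-48)) + 32056) = √(-49*(1 + 6048) + 32056) = √(-49*6049 + 32056) = √(-296401 + 32056) = √(-264345) = I*√264345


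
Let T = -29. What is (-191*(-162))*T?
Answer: -897318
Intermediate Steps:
(-191*(-162))*T = -191*(-162)*(-29) = 30942*(-29) = -897318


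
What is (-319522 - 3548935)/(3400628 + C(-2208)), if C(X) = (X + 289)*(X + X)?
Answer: -3868457/11874932 ≈ -0.32577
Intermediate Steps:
C(X) = 2*X*(289 + X) (C(X) = (289 + X)*(2*X) = 2*X*(289 + X))
(-319522 - 3548935)/(3400628 + C(-2208)) = (-319522 - 3548935)/(3400628 + 2*(-2208)*(289 - 2208)) = -3868457/(3400628 + 2*(-2208)*(-1919)) = -3868457/(3400628 + 8474304) = -3868457/11874932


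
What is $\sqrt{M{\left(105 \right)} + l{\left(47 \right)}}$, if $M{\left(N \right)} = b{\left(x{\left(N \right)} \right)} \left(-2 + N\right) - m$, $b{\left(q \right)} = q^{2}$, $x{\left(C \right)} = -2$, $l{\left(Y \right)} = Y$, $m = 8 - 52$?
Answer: $\sqrt{503} \approx 22.428$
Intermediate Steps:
$m = -44$ ($m = 8 - 52 = -44$)
$M{\left(N \right)} = 36 + 4 N$ ($M{\left(N \right)} = \left(-2\right)^{2} \left(-2 + N\right) - -44 = 4 \left(-2 + N\right) + 44 = \left(-8 + 4 N\right) + 44 = 36 + 4 N$)
$\sqrt{M{\left(105 \right)} + l{\left(47 \right)}} = \sqrt{\left(36 + 4 \cdot 105\right) + 47} = \sqrt{\left(36 + 420\right) + 47} = \sqrt{456 + 47} = \sqrt{503}$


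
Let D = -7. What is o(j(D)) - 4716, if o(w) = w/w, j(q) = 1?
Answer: -4715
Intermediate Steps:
o(w) = 1
o(j(D)) - 4716 = 1 - 4716 = -4715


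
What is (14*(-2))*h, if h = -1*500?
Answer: 14000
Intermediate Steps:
h = -500
(14*(-2))*h = (14*(-2))*(-500) = -28*(-500) = 14000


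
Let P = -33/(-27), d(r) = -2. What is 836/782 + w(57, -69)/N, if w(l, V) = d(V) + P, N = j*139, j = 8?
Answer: 4180607/3913128 ≈ 1.0684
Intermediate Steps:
P = 11/9 (P = -33*(-1/27) = 11/9 ≈ 1.2222)
N = 1112 (N = 8*139 = 1112)
w(l, V) = -7/9 (w(l, V) = -2 + 11/9 = -7/9)
836/782 + w(57, -69)/N = 836/782 - 7/9/1112 = 836*(1/782) - 7/9*1/1112 = 418/391 - 7/10008 = 4180607/3913128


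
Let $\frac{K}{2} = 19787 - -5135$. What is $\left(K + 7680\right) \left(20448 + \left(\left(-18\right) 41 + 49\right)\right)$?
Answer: $1136616716$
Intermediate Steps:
$K = 49844$ ($K = 2 \left(19787 - -5135\right) = 2 \left(19787 + 5135\right) = 2 \cdot 24922 = 49844$)
$\left(K + 7680\right) \left(20448 + \left(\left(-18\right) 41 + 49\right)\right) = \left(49844 + 7680\right) \left(20448 + \left(\left(-18\right) 41 + 49\right)\right) = 57524 \left(20448 + \left(-738 + 49\right)\right) = 57524 \left(20448 - 689\right) = 57524 \cdot 19759 = 1136616716$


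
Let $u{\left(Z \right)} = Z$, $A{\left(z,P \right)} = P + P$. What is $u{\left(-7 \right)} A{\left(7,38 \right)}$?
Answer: $-532$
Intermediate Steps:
$A{\left(z,P \right)} = 2 P$
$u{\left(-7 \right)} A{\left(7,38 \right)} = - 7 \cdot 2 \cdot 38 = \left(-7\right) 76 = -532$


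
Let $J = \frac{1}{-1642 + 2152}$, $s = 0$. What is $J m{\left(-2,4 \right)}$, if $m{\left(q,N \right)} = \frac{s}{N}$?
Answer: $0$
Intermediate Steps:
$m{\left(q,N \right)} = 0$ ($m{\left(q,N \right)} = \frac{0}{N} = 0$)
$J = \frac{1}{510} \approx 0.0019608$
$J m{\left(-2,4 \right)} = \frac{1}{510} \cdot 0 = 0$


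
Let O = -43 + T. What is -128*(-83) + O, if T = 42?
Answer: 10623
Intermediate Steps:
O = -1 (O = -43 + 42 = -1)
-128*(-83) + O = -128*(-83) - 1 = 10624 - 1 = 10623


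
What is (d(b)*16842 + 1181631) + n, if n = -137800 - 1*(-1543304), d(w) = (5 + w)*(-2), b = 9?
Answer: 2115559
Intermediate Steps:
d(w) = -10 - 2*w
n = 1405504 (n = -137800 + 1543304 = 1405504)
(d(b)*16842 + 1181631) + n = ((-10 - 2*9)*16842 + 1181631) + 1405504 = ((-10 - 18)*16842 + 1181631) + 1405504 = (-28*16842 + 1181631) + 1405504 = (-471576 + 1181631) + 1405504 = 710055 + 1405504 = 2115559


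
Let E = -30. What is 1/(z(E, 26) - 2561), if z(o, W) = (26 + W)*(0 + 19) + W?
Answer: -1/1547 ≈ -0.00064641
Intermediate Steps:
z(o, W) = 494 + 20*W (z(o, W) = (26 + W)*19 + W = (494 + 19*W) + W = 494 + 20*W)
1/(z(E, 26) - 2561) = 1/((494 + 20*26) - 2561) = 1/((494 + 520) - 2561) = 1/(1014 - 2561) = 1/(-1547) = -1/1547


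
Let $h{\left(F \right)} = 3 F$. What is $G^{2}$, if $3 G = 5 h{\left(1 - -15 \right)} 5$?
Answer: $160000$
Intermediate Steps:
$G = 400$ ($G = \frac{5 \cdot 3 \left(1 - -15\right) 5}{3} = \frac{5 \cdot 3 \left(1 + 15\right) 5}{3} = \frac{5 \cdot 3 \cdot 16 \cdot 5}{3} = \frac{5 \cdot 48 \cdot 5}{3} = \frac{240 \cdot 5}{3} = \frac{1}{3} \cdot 1200 = 400$)
$G^{2} = 400^{2} = 160000$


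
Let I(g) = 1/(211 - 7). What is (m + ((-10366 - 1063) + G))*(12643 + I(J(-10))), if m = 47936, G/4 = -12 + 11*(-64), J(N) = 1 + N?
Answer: 5104183367/12 ≈ 4.2535e+8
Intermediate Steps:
G = -2864 (G = 4*(-12 + 11*(-64)) = 4*(-12 - 704) = 4*(-716) = -2864)
I(g) = 1/204
(m + ((-10366 - 1063) + G))*(12643 + I(J(-10))) = (47936 + ((-10366 - 1063) - 2864))*(12643 + 1/204) = (47936 + (-11429 - 2864))*(2579173/204) = (47936 - 14293)*(2579173/204) = 33643*(2579173/204) = 5104183367/12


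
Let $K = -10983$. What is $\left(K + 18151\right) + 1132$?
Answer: $8300$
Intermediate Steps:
$\left(K + 18151\right) + 1132 = \left(-10983 + 18151\right) + 1132 = 7168 + 1132 = 8300$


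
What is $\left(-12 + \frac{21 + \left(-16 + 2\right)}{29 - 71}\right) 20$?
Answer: $- \frac{730}{3} \approx -243.33$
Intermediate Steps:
$\left(-12 + \frac{21 + \left(-16 + 2\right)}{29 - 71}\right) 20 = \left(-12 + \frac{21 - 14}{-42}\right) 20 = \left(-12 + 7 \left(- \frac{1}{42}\right)\right) 20 = \left(-12 - \frac{1}{6}\right) 20 = \left(- \frac{73}{6}\right) 20 = - \frac{730}{3}$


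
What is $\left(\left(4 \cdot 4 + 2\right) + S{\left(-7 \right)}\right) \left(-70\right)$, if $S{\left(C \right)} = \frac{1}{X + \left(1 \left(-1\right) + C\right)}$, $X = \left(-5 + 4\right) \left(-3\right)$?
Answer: $-1246$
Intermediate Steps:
$X = 3$ ($X = \left(-1\right) \left(-3\right) = 3$)
$S{\left(C \right)} = \frac{1}{2 + C}$ ($S{\left(C \right)} = \frac{1}{3 + \left(1 \left(-1\right) + C\right)} = \frac{1}{3 + \left(-1 + C\right)} = \frac{1}{2 + C}$)
$\left(\left(4 \cdot 4 + 2\right) + S{\left(-7 \right)}\right) \left(-70\right) = \left(\left(4 \cdot 4 + 2\right) + \frac{1}{2 - 7}\right) \left(-70\right) = \left(\left(16 + 2\right) + \frac{1}{-5}\right) \left(-70\right) = \left(18 - \frac{1}{5}\right) \left(-70\right) = \frac{89}{5} \left(-70\right) = -1246$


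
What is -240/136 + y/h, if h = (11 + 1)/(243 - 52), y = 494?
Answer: 801829/102 ≈ 7861.1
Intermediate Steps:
h = 12/191 ≈ 0.062827
-240/136 + y/h = -240/136 + 494/(12/191) = -240*1/136 + 494*(191/12) = -30/17 + 47177/6 = 801829/102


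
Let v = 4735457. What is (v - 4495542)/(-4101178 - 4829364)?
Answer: -239915/8930542 ≈ -0.026865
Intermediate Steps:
(v - 4495542)/(-4101178 - 4829364) = (4735457 - 4495542)/(-4101178 - 4829364) = 239915/(-8930542) = 239915*(-1/8930542) = -239915/8930542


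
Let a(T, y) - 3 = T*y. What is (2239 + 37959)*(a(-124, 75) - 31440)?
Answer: -1637545926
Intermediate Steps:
a(T, y) = 3 + T*y
(2239 + 37959)*(a(-124, 75) - 31440) = (2239 + 37959)*((3 - 124*75) - 31440) = 40198*((3 - 9300) - 31440) = 40198*(-9297 - 31440) = 40198*(-40737) = -1637545926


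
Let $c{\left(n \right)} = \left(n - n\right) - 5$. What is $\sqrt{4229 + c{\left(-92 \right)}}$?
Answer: $8 \sqrt{66} \approx 64.992$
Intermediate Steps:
$c{\left(n \right)} = -5$ ($c{\left(n \right)} = 0 - 5 = -5$)
$\sqrt{4229 + c{\left(-92 \right)}} = \sqrt{4229 - 5} = \sqrt{4224} = 8 \sqrt{66}$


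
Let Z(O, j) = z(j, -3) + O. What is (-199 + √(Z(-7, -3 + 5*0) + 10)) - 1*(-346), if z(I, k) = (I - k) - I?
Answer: 147 + √6 ≈ 149.45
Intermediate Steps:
z(I, k) = -k
Z(O, j) = 3 + O (Z(O, j) = -1*(-3) + O = 3 + O)
(-199 + √(Z(-7, -3 + 5*0) + 10)) - 1*(-346) = (-199 + √((3 - 7) + 10)) - 1*(-346) = (-199 + √(-4 + 10)) + 346 = (-199 + √6) + 346 = 147 + √6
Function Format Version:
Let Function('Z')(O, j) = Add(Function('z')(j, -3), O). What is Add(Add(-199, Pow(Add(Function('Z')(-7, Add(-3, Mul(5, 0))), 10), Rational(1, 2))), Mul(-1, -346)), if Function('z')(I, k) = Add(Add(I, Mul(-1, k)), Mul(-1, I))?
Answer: Add(147, Pow(6, Rational(1, 2))) ≈ 149.45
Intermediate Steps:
Function('z')(I, k) = Mul(-1, k)
Function('Z')(O, j) = Add(3, O) (Function('Z')(O, j) = Add(Mul(-1, -3), O) = Add(3, O))
Add(Add(-199, Pow(Add(Function('Z')(-7, Add(-3, Mul(5, 0))), 10), Rational(1, 2))), Mul(-1, -346)) = Add(Add(-199, Pow(Add(Add(3, -7), 10), Rational(1, 2))), Mul(-1, -346)) = Add(Add(-199, Pow(Add(-4, 10), Rational(1, 2))), 346) = Add(Add(-199, Pow(6, Rational(1, 2))), 346) = Add(147, Pow(6, Rational(1, 2)))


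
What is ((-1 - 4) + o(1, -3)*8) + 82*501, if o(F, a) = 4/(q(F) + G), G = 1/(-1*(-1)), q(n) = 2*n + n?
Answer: 41085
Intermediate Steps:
q(n) = 3*n
G = 1 (G = 1/1 = 1*1 = 1)
o(F, a) = 4/(1 + 3*F) (o(F, a) = 4/(3*F + 1) = 4/(1 + 3*F))
((-1 - 4) + o(1, -3)*8) + 82*501 = ((-1 - 4) + (4/(1 + 3*1))*8) + 82*501 = (-5 + (4/(1 + 3))*8) + 41082 = (-5 + (4/4)*8) + 41082 = (-5 + (4*(1/4))*8) + 41082 = (-5 + 1*8) + 41082 = (-5 + 8) + 41082 = 3 + 41082 = 41085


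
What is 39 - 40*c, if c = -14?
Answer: 599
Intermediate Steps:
39 - 40*c = 39 - 40*(-14) = 39 + 560 = 599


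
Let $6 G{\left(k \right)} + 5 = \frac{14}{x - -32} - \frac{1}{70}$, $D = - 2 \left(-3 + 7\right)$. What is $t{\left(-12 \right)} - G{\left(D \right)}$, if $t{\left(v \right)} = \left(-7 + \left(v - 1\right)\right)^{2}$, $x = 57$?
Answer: $\frac{14982259}{37380} \approx 400.81$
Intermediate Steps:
$t{\left(v \right)} = \left(-8 + v\right)^{2}$ ($t{\left(v \right)} = \left(-7 + \left(-1 + v\right)\right)^{2} = \left(-8 + v\right)^{2}$)
$D = -8$ ($D = \left(-2\right) 4 = -8$)
$G{\left(k \right)} = - \frac{30259}{37380}$ ($G{\left(k \right)} = - \frac{5}{6} + \frac{\frac{14}{57 - -32} - \frac{1}{70}}{6} = - \frac{5}{6} + \frac{\frac{14}{57 + 32} - \frac{1}{70}}{6} = - \frac{5}{6} + \frac{\frac{14}{89} - \frac{1}{70}}{6} = - \frac{5}{6} + \frac{1}{6} \cdot \frac{891}{6230} = - \frac{5}{6} + \frac{297}{12460} = - \frac{30259}{37380}$)
$t{\left(-12 \right)} - G{\left(D \right)} = \left(-8 - 12\right)^{2} - - \frac{30259}{37380} = \left(-20\right)^{2} + \frac{30259}{37380} = 400 + \frac{30259}{37380} = \frac{14982259}{37380}$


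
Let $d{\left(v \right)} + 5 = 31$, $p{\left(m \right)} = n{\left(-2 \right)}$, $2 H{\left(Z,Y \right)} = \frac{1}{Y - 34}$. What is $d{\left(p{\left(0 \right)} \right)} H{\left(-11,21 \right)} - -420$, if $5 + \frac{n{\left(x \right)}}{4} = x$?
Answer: $419$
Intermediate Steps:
$H{\left(Z,Y \right)} = \frac{1}{2 \left(-34 + Y\right)}$ ($H{\left(Z,Y \right)} = \frac{1}{2 \left(Y - 34\right)} = \frac{1}{2 \left(-34 + Y\right)}$)
$n{\left(x \right)} = -20 + 4 x$
$p{\left(m \right)} = -28$ ($p{\left(m \right)} = -20 + 4 \left(-2\right) = -20 - 8 = -28$)
$d{\left(v \right)} = 26$ ($d{\left(v \right)} = -5 + 31 = 26$)
$d{\left(p{\left(0 \right)} \right)} H{\left(-11,21 \right)} - -420 = 26 \frac{1}{2 \left(-34 + 21\right)} - -420 = 26 \frac{1}{2 \left(-13\right)} + 420 = 26 \cdot \frac{1}{2} \left(- \frac{1}{13}\right) + 420 = 26 \left(- \frac{1}{26}\right) + 420 = -1 + 420 = 419$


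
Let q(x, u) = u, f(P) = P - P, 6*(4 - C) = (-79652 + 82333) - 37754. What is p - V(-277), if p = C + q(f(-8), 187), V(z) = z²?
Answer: -141385/2 ≈ -70693.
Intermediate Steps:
C = 11699/2 (C = 4 - ((-79652 + 82333) - 37754)/6 = 4 - (2681 - 37754)/6 = 4 - ⅙*(-35073) = 4 + 11691/2 = 11699/2 ≈ 5849.5)
f(P) = 0
p = 12073/2 (p = 11699/2 + 187 = 12073/2 ≈ 6036.5)
p - V(-277) = 12073/2 - 1*(-277)² = 12073/2 - 1*76729 = 12073/2 - 76729 = -141385/2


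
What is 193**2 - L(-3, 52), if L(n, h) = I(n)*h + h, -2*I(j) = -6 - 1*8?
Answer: 36833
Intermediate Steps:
I(j) = 7 (I(j) = -(-6 - 1*8)/2 = -(-6 - 8)/2 = -1/2*(-14) = 7)
L(n, h) = 8*h (L(n, h) = 7*h + h = 8*h)
193**2 - L(-3, 52) = 193**2 - 8*52 = 37249 - 1*416 = 37249 - 416 = 36833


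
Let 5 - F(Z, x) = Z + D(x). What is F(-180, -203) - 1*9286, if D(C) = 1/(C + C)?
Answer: -3695005/406 ≈ -9101.0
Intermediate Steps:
D(C) = 1/(2*C)
F(Z, x) = 5 - Z - 1/(2*x) (F(Z, x) = 5 - (Z + 1/(2*x)) = 5 + (-Z - 1/(2*x)) = 5 - Z - 1/(2*x))
F(-180, -203) - 1*9286 = (5 - 1*(-180) - ½/(-203)) - 1*9286 = (5 + 180 - ½*(-1/203)) - 9286 = (5 + 180 + 1/406) - 9286 = 75111/406 - 9286 = -3695005/406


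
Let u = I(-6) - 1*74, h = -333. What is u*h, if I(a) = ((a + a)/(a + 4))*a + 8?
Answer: 33966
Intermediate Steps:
I(a) = 8 + 2*a**2/(4 + a) (I(a) = ((2*a)/(4 + a))*a + 8 = (2*a/(4 + a))*a + 8 = 2*a**2/(4 + a) + 8 = 8 + 2*a**2/(4 + a))
u = -102 (u = 2*(16 + (-6)**2 + 4*(-6))/(4 - 6) - 1*74 = 2*(16 + 36 - 24)/(-2) - 74 = 2*(-1/2)*28 - 74 = -28 - 74 = -102)
u*h = -102*(-333) = 33966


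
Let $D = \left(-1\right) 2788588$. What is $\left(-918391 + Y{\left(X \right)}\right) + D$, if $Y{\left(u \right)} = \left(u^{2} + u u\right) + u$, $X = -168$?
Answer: $-3650699$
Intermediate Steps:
$D = -2788588$
$Y{\left(u \right)} = u + 2 u^{2}$ ($Y{\left(u \right)} = \left(u^{2} + u^{2}\right) + u = 2 u^{2} + u = u + 2 u^{2}$)
$\left(-918391 + Y{\left(X \right)}\right) + D = \left(-918391 - 168 \left(1 + 2 \left(-168\right)\right)\right) - 2788588 = \left(-918391 - 168 \left(1 - 336\right)\right) - 2788588 = \left(-918391 - -56280\right) - 2788588 = \left(-918391 + 56280\right) - 2788588 = -862111 - 2788588 = -3650699$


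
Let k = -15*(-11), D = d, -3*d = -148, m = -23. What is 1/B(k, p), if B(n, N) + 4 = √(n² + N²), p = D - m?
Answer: 18/145985 + 3*√292114/291970 ≈ 0.0056767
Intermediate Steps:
d = 148/3 (d = -⅓*(-148) = 148/3 ≈ 49.333)
D = 148/3 ≈ 49.333
p = 217/3 (p = 148/3 - 1*(-23) = 148/3 + 23 = 217/3 ≈ 72.333)
k = 165
B(n, N) = -4 + √(N² + n²) (B(n, N) = -4 + √(n² + N²) = -4 + √(N² + n²))
1/B(k, p) = 1/(-4 + √((217/3)² + 165²)) = 1/(-4 + √(47089/9 + 27225)) = 1/(-4 + √(292114/9)) = 1/(-4 + √292114/3)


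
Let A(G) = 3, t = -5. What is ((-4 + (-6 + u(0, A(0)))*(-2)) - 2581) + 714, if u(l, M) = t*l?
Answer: -1859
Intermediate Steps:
u(l, M) = -5*l
((-4 + (-6 + u(0, A(0)))*(-2)) - 2581) + 714 = ((-4 + (-6 - 5*0)*(-2)) - 2581) + 714 = ((-4 + (-6 + 0)*(-2)) - 2581) + 714 = ((-4 - 6*(-2)) - 2581) + 714 = ((-4 + 12) - 2581) + 714 = (8 - 2581) + 714 = -2573 + 714 = -1859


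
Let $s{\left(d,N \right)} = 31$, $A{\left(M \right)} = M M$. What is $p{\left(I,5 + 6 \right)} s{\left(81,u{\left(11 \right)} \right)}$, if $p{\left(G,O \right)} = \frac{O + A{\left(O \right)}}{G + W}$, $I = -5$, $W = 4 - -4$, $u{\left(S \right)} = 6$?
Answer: $1364$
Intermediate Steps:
$A{\left(M \right)} = M^{2}$
$W = 8$ ($W = 4 + 4 = 8$)
$p{\left(G,O \right)} = \frac{O + O^{2}}{8 + G}$ ($p{\left(G,O \right)} = \frac{O + O^{2}}{G + 8} = \frac{O + O^{2}}{8 + G}$)
$p{\left(I,5 + 6 \right)} s{\left(81,u{\left(11 \right)} \right)} = \frac{\left(5 + 6\right) \left(1 + \left(5 + 6\right)\right)}{8 - 5} \cdot 31 = \frac{11 \left(1 + 11\right)}{3} \cdot 31 = 11 \cdot \frac{1}{3} \cdot 12 \cdot 31 = 44 \cdot 31 = 1364$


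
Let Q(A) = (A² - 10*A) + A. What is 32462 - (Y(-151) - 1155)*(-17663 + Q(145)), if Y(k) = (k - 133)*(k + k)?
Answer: -174016479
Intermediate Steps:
Y(k) = 2*k*(-133 + k) (Y(k) = (-133 + k)*(2*k) = 2*k*(-133 + k))
Q(A) = A² - 9*A
32462 - (Y(-151) - 1155)*(-17663 + Q(145)) = 32462 - (2*(-151)*(-133 - 151) - 1155)*(-17663 + 145*(-9 + 145)) = 32462 - (2*(-151)*(-284) - 1155)*(-17663 + 145*136) = 32462 - (85768 - 1155)*(-17663 + 19720) = 32462 - 84613*2057 = 32462 - 1*174048941 = 32462 - 174048941 = -174016479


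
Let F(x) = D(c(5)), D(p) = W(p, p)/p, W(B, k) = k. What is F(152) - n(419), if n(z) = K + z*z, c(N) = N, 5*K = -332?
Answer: -877468/5 ≈ -1.7549e+5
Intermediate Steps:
K = -332/5 (K = (1/5)*(-332) = -332/5 ≈ -66.400)
D(p) = 1 (D(p) = p/p = 1)
F(x) = 1
n(z) = -332/5 + z**2 (n(z) = -332/5 + z*z = -332/5 + z**2)
F(152) - n(419) = 1 - (-332/5 + 419**2) = 1 - (-332/5 + 175561) = 1 - 1*877473/5 = 1 - 877473/5 = -877468/5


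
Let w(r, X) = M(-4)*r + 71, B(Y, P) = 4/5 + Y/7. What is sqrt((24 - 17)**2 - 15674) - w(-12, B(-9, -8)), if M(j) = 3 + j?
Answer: -83 + 125*I ≈ -83.0 + 125.0*I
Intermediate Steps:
B(Y, P) = 4/5 + Y/7 (B(Y, P) = 4*(1/5) + Y*(1/7) = 4/5 + Y/7)
w(r, X) = 71 - r (w(r, X) = (3 - 4)*r + 71 = -r + 71 = 71 - r)
sqrt((24 - 17)**2 - 15674) - w(-12, B(-9, -8)) = sqrt((24 - 17)**2 - 15674) - (71 - 1*(-12)) = sqrt(7**2 - 15674) - (71 + 12) = sqrt(49 - 15674) - 1*83 = sqrt(-15625) - 83 = 125*I - 83 = -83 + 125*I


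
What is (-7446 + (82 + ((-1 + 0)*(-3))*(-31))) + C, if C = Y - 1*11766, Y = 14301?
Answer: -4922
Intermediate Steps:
C = 2535 (C = 14301 - 1*11766 = 14301 - 11766 = 2535)
(-7446 + (82 + ((-1 + 0)*(-3))*(-31))) + C = (-7446 + (82 + ((-1 + 0)*(-3))*(-31))) + 2535 = (-7446 + (82 - 1*(-3)*(-31))) + 2535 = (-7446 + (82 + 3*(-31))) + 2535 = (-7446 + (82 - 93)) + 2535 = (-7446 - 11) + 2535 = -7457 + 2535 = -4922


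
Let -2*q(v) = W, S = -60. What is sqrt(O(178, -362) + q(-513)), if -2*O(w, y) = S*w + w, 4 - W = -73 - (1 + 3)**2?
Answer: sqrt(20818)/2 ≈ 72.142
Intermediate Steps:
W = 93 (W = 4 - (-73 - (1 + 3)**2) = 4 - (-73 - 1*4**2) = 4 - (-73 - 1*16) = 4 - (-73 - 16) = 4 - 1*(-89) = 4 + 89 = 93)
q(v) = -93/2 (q(v) = -1/2*93 = -93/2)
O(w, y) = 59*w/2 (O(w, y) = -(-60*w + w)/2 = -(-59)*w/2 = 59*w/2)
sqrt(O(178, -362) + q(-513)) = sqrt((59/2)*178 - 93/2) = sqrt(5251 - 93/2) = sqrt(10409/2) = sqrt(20818)/2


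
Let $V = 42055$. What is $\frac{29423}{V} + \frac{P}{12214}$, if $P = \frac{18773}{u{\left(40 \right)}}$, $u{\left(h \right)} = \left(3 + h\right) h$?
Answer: $\frac{123782047271}{176698960880} \approx 0.70053$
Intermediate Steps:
$u{\left(h \right)} = h \left(3 + h\right)$
$P = \frac{18773}{1720}$ ($P = \frac{18773}{40 \left(3 + 40\right)} = \frac{18773}{40 \cdot 43} = \frac{18773}{1720} \approx 10.915$)
$\frac{29423}{V} + \frac{P}{12214} = \frac{29423}{42055} + \frac{18773}{1720 \cdot 12214} = 29423 \cdot \frac{1}{42055} + \frac{18773}{1720} \cdot \frac{1}{12214} = \frac{29423}{42055} + \frac{18773}{21008080} = \frac{123782047271}{176698960880}$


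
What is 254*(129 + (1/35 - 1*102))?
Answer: 240284/35 ≈ 6865.3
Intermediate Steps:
254*(129 + (1/35 - 1*102)) = 254*(129 + (1/35 - 102)) = 254*(129 - 3569/35) = 254*(946/35) = 240284/35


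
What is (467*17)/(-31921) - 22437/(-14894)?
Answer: 597968011/475431374 ≈ 1.2577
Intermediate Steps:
(467*17)/(-31921) - 22437/(-14894) = 7939*(-1/31921) - 22437*(-1/14894) = -7939/31921 + 22437/14894 = 597968011/475431374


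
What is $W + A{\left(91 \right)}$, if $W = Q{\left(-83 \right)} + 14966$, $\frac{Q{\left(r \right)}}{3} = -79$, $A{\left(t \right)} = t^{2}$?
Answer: $23010$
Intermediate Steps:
$Q{\left(r \right)} = -237$ ($Q{\left(r \right)} = 3 \left(-79\right) = -237$)
$W = 14729$ ($W = -237 + 14966 = 14729$)
$W + A{\left(91 \right)} = 14729 + 91^{2} = 14729 + 8281 = 23010$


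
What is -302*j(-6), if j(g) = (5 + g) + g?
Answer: 2114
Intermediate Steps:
j(g) = 5 + 2*g
-302*j(-6) = -302*(5 + 2*(-6)) = -302*(5 - 12) = -302*(-7) = 2114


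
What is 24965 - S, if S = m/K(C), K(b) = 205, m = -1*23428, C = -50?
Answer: 5141253/205 ≈ 25079.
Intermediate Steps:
m = -23428
S = -23428/205 ≈ -114.28
24965 - S = 24965 - 1*(-23428/205) = 24965 + 23428/205 = 5141253/205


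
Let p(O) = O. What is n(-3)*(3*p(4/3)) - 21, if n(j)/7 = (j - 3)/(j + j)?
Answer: 7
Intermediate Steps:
n(j) = 7*(-3 + j)/(2*j) (n(j) = 7*((j - 3)/(j + j)) = 7*((-3 + j)/((2*j))) = 7*((-3 + j)*(1/(2*j))) = 7*((-3 + j)/(2*j)) = 7*(-3 + j)/(2*j))
n(-3)*(3*p(4/3)) - 21 = ((7/2)*(-3 - 3)/(-3))*(3*(4/3)) - 21 = ((7/2)*(-⅓)*(-6))*(3*(4*(⅓))) - 21 = 7*(3*(4/3)) - 21 = 7*4 - 21 = 28 - 21 = 7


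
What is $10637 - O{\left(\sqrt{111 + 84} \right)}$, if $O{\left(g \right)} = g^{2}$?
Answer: $10442$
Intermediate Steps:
$10637 - O{\left(\sqrt{111 + 84} \right)} = 10637 - \left(\sqrt{111 + 84}\right)^{2} = 10637 - \left(\sqrt{195}\right)^{2} = 10637 - 195 = 10442$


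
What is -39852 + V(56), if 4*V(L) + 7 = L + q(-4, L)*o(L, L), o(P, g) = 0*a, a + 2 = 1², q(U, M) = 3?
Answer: -159359/4 ≈ -39840.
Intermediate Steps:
a = -1 (a = -2 + 1² = -2 + 1 = -1)
o(P, g) = 0 (o(P, g) = 0*(-1) = 0)
V(L) = -7/4 + L/4 (V(L) = -7/4 + (L + 3*0)/4 = -7/4 + (L + 0)/4 = -7/4 + L/4)
-39852 + V(56) = -39852 + (-7/4 + (¼)*56) = -39852 + (-7/4 + 14) = -39852 + 49/4 = -159359/4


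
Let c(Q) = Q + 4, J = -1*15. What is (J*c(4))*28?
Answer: -3360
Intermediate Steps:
J = -15
c(Q) = 4 + Q
(J*c(4))*28 = -15*(4 + 4)*28 = -15*8*28 = -120*28 = -3360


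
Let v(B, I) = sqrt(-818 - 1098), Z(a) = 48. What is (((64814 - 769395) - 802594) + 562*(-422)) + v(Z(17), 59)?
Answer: -1744339 + 2*I*sqrt(479) ≈ -1.7443e+6 + 43.772*I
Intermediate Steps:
v(B, I) = 2*I*sqrt(479) (v(B, I) = sqrt(-1916) = 2*I*sqrt(479))
(((64814 - 769395) - 802594) + 562*(-422)) + v(Z(17), 59) = (((64814 - 769395) - 802594) + 562*(-422)) + 2*I*sqrt(479) = ((-704581 - 802594) - 237164) + 2*I*sqrt(479) = (-1507175 - 237164) + 2*I*sqrt(479) = -1744339 + 2*I*sqrt(479)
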